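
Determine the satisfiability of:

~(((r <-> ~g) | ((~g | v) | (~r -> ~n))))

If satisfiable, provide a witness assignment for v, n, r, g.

Unsatisfiable

Case r = True: the formula becomes ~((~g | True)) = False.
Case r = False: the formula simplifies to ~((g | ((~g | v) | ~n))).
  g = True: this becomes ~((True | (v | ~n))) = False.
  g = False: this becomes ~((False | True)) = False.
Both cases fail — unsatisfiable.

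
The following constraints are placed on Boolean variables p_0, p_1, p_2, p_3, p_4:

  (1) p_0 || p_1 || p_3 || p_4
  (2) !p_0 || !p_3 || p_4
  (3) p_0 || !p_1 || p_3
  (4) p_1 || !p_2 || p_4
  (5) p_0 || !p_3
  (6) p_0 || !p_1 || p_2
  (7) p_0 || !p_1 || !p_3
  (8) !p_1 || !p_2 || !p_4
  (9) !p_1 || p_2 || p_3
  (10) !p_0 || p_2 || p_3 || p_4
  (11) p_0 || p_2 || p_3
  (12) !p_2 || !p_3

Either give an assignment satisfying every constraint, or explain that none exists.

p_0=T, p_1=T, p_2=F, p_3=T, p_4=T

Set p_0 = True.
Set p_1 = True.
Set p_2 = False.
  then (!p_1 || p_2 || p_3) forces p_3 = True.
  then (!p_0 || !p_3 || p_4) forces p_4 = True.
All clauses satisfied.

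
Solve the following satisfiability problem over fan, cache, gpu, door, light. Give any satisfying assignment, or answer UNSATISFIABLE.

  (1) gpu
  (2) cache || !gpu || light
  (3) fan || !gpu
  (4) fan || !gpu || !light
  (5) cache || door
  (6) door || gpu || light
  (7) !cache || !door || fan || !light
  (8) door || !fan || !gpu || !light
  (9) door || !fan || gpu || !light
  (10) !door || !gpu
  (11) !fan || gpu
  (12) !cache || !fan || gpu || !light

Unit clause (gpu) forces gpu = True.
In (fan || !gpu) only fan is left, so fan = True.
In (!door || !gpu) only !door is left, so door = False.
In (cache || door) only cache is left, so cache = True.
In (door || !fan || !gpu || !light) only !light is left, so light = False.
All clauses satisfied.

fan = True, cache = True, gpu = True, door = False, light = False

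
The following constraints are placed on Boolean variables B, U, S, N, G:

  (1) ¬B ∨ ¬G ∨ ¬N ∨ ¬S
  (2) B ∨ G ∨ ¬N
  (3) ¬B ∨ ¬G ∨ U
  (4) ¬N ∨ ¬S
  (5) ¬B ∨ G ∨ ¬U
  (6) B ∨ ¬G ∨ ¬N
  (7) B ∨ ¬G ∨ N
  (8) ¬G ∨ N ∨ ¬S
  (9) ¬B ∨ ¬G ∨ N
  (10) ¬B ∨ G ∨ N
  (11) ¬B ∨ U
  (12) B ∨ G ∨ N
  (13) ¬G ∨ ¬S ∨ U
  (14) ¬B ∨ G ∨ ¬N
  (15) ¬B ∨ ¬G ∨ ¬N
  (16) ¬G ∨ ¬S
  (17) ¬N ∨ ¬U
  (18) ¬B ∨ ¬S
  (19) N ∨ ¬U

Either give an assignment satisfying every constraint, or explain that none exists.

The formula is unsatisfiable.

Case N = True:
  (¬N ∨ ¬S) forces S = False.
  (¬N ∨ ¬U) forces U = False.
  (¬B ∨ U) forces B = False.
  (B ∨ G ∨ ¬N) forces G = True.
  Clause (B ∨ ¬G ∨ ¬N) is falsified — contradiction.
Case N = False:
  (N ∨ ¬U) forces U = False.
  (¬B ∨ U) forces B = False.
  (B ∨ ¬G ∨ N) forces G = False.
  Clause (B ∨ G ∨ N) is falsified — contradiction.
Both cases fail, so the formula is unsatisfiable.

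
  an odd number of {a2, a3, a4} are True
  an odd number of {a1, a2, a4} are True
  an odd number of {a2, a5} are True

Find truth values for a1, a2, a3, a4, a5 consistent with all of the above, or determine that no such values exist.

a1 = True; a2 = True; a3 = True; a4 = True; a5 = False

{a2, a3, a4}: 3 true → odd ✓
{a1, a2, a4}: 3 true → odd ✓
{a2, a5}: 1 true → odd ✓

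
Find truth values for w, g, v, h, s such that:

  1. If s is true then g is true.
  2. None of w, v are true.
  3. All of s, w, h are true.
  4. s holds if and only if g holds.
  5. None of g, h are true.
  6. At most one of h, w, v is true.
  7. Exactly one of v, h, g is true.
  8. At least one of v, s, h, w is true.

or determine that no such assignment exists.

Unsatisfiable — no assignment works.

Case w = True:
  Constraint (2) is violated (w=T) — contradiction.
Case w = False:
  Constraint (3) is violated (w=F) — contradiction.
Both cases fail — unsatisfiable.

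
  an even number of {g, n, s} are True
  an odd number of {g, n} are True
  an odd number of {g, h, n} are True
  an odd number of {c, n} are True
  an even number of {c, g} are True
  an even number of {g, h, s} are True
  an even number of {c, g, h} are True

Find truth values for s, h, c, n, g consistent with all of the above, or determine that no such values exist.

s = True; h = False; c = True; n = False; g = True

{g, n, s}: 2 true → even ✓
{g, n}: 1 true → odd ✓
{g, h, n}: 1 true → odd ✓
{c, n}: 1 true → odd ✓
{c, g}: 2 true → even ✓
{g, h, s}: 2 true → even ✓
{c, g, h}: 2 true → even ✓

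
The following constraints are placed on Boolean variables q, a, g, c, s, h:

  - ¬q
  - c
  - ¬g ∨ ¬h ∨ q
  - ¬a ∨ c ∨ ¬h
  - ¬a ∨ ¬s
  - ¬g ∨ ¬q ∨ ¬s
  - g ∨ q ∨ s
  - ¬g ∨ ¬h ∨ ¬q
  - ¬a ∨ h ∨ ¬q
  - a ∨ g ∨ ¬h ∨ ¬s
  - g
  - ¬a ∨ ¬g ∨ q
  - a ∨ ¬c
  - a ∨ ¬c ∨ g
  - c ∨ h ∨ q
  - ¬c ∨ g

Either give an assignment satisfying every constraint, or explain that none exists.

Case q = True:
  Clause (¬q) is falsified — contradiction.
Case q = False:
  (c) forces c = True.
  (g) forces g = True.
  (¬g ∨ ¬h ∨ q) forces h = False.
  (¬a ∨ ¬g ∨ q) forces a = False.
  Clause (a ∨ ¬c) is falsified — contradiction.
Both cases fail, so the formula is unsatisfiable.

Unsatisfiable — no assignment works.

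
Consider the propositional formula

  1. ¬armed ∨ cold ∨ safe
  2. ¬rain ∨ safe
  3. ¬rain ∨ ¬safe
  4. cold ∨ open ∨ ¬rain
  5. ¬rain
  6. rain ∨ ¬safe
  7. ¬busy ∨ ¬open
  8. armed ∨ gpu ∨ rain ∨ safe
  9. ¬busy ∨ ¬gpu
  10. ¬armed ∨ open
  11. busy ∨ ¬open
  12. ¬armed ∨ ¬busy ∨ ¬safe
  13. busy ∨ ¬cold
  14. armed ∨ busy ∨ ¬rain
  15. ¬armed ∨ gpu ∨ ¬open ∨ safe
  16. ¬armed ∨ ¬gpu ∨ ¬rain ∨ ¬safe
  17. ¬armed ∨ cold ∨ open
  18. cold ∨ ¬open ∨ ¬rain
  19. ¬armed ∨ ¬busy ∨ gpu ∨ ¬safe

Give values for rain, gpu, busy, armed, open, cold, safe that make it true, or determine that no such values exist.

Unit clause (¬rain) forces rain = False.
In (rain ∨ ¬safe) only ¬safe is left, so safe = False.
Try gpu = False:
  (armed ∨ gpu ∨ rain ∨ safe) forces armed = True.
  (¬armed ∨ cold ∨ safe) forces cold = True.
  (¬armed ∨ open) forces open = True.
  clause (¬armed ∨ gpu ∨ ¬open ∨ safe) is falsified — backtrack.
So gpu = True.
  then (¬busy ∨ ¬gpu) forces busy = False.
  then (busy ∨ ¬open) forces open = False.
  then (busy ∨ ¬cold) forces cold = False.
  then (¬armed ∨ cold ∨ open) forces armed = False.
All clauses satisfied.

rain = False, gpu = True, busy = False, armed = False, open = False, cold = False, safe = False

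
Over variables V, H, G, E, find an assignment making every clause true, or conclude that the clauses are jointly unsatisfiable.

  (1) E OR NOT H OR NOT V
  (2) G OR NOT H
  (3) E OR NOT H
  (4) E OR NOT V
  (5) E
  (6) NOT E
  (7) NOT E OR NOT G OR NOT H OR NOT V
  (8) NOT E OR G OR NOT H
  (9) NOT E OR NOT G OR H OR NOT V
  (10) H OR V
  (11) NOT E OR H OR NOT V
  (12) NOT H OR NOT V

Unsatisfiable — no assignment works.

Case E = True:
  Clause (NOT E) is falsified — contradiction.
Case E = False:
  Clause (E) is falsified — contradiction.
Both cases fail, so the formula is unsatisfiable.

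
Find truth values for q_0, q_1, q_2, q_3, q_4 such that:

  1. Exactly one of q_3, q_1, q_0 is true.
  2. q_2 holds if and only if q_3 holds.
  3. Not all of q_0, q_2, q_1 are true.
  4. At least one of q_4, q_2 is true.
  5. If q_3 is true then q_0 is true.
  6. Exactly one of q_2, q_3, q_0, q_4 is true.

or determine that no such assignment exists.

q_0: False; q_1: True; q_2: False; q_3: False; q_4: True

  (1) {q_3, q_1, q_0}: 1 true — exactly one ✓
  (2) q_2=F, q_3=F — same ✓
  (3) {q_0, q_2, q_1}: 1/3 true — not all ✓
  (4) {q_4, q_2}: 1 true — at least one ✓
  (5) q_3=F ⇒ q_0: vacuous ✓
  (6) {q_2, q_3, q_0, q_4}: 1 true — exactly one ✓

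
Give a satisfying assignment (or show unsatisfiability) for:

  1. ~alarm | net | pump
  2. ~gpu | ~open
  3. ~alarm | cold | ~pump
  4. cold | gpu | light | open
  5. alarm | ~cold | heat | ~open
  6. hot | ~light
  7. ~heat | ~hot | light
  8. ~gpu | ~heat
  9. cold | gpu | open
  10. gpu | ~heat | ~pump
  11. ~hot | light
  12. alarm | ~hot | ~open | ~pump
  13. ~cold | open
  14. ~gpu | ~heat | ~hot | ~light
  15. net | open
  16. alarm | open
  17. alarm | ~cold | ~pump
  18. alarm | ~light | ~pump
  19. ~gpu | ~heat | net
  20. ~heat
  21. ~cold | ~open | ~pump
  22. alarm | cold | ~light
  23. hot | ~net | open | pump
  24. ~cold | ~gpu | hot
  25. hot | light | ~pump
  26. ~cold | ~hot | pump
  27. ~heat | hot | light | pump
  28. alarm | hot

pump: False; alarm: True; net: True; hot: True; open: True; light: True; cold: False; heat: False; gpu: False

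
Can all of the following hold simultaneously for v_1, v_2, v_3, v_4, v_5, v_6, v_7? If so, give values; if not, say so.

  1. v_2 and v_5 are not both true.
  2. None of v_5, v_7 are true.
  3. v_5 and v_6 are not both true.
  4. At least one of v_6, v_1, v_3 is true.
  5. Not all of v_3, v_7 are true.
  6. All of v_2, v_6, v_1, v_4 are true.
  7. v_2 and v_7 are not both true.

v_1 = True, v_2 = True, v_3 = False, v_4 = True, v_5 = False, v_6 = True, v_7 = False

  (1) v_2=T, v_5=F — not both ✓
  (2) {v_5, v_7}: 0 true — none ✓
  (3) v_5=F, v_6=T — not both ✓
  (4) {v_6, v_1, v_3}: 2 true — at least one ✓
  (5) {v_3, v_7}: 0/2 true — not all ✓
  (6) {v_2, v_6, v_1, v_4}: all 4 true ✓
  (7) v_2=T, v_7=F — not both ✓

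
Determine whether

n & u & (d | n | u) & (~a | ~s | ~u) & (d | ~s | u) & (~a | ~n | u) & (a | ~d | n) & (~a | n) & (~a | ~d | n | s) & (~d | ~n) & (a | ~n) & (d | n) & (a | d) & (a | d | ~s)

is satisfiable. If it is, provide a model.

n = True, u = True, d = False, s = False, a = True

Unit clause (n) forces n = True.
Unit clause (u) forces u = True.
In (~d | ~n) only ~d is left, so d = False.
In (a | ~n) only a is left, so a = True.
In (~a | ~s | ~u) only ~s is left, so s = False.
All clauses satisfied.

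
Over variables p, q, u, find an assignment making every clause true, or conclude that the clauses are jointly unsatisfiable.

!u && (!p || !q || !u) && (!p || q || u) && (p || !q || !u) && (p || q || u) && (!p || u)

Unit clause (!u) forces u = False.
In (!p || u) only !p is left, so p = False.
In (p || q || u) only q is left, so q = True.
All clauses satisfied.

p = False; q = True; u = False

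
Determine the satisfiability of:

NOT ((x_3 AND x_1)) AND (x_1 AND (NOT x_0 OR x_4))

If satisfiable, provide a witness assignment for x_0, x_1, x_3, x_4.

x_0: False; x_1: True; x_3: False; x_4: True

  NOT ((x_3 AND x_1)) = True
    x_3 AND x_1 = False
  x_1 AND (NOT x_0 OR x_4) = True
    NOT x_0 OR x_4 = True
      NOT x_0 = True
Both conjuncts True, so the formula holds.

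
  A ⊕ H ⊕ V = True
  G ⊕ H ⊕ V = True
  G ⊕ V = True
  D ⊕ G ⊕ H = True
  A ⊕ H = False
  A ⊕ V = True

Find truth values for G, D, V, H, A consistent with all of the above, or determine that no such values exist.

G=F, D=T, V=T, H=F, A=F

A ⊕ H ⊕ V = F ⊕ F ⊕ T = True ✓
G ⊕ H ⊕ V = F ⊕ F ⊕ T = True ✓
G ⊕ V = F ⊕ T = True ✓
D ⊕ G ⊕ H = T ⊕ F ⊕ F = True ✓
A ⊕ H = F ⊕ F = False ✓
A ⊕ V = F ⊕ T = True ✓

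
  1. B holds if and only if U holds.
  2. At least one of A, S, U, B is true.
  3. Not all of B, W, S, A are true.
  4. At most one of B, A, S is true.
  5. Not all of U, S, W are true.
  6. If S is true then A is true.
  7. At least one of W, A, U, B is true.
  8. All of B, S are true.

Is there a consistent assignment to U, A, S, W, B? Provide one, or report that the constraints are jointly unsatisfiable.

Unsatisfiable

Case S = True:
  (4) with S=T forces B = False.
  Constraint (8) is violated (B=F) — contradiction.
Case S = False:
  Constraint (8) is violated (S=F) — contradiction.
Both cases fail — unsatisfiable.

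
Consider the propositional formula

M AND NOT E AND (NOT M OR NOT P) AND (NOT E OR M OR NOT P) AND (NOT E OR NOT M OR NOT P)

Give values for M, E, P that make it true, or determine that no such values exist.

Unit clause (M) forces M = True.
Unit clause (NOT E) forces E = False.
In (NOT M OR NOT P) only NOT P is left, so P = False.
Check each clause:
  (M): M holds.
  (NOT E): NOT E holds.
  (NOT M OR NOT P): NOT P holds.
  (NOT E OR M OR NOT P): NOT E holds.
  (NOT E OR NOT M OR NOT P): NOT E holds.
All clauses satisfied.

M=T, E=F, P=F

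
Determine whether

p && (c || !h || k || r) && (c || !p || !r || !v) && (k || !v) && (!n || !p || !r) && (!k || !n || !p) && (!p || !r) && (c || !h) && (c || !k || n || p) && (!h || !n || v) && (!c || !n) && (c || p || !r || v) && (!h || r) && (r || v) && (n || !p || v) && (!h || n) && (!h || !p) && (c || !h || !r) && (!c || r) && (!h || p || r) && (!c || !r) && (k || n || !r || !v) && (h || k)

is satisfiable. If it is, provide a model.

Unit clause (p) forces p = True.
In (!p || !r) only !r is left, so r = False.
In (!h || r) only !h is left, so h = False.
In (r || v) only v is left, so v = True.
In (!c || r) only !c is left, so c = False.
In (h || k) only k is left, so k = True.
In (!k || !n || !p) only !n is left, so n = False.
All clauses satisfied.

c: False; k: True; v: True; h: False; r: False; n: False; p: True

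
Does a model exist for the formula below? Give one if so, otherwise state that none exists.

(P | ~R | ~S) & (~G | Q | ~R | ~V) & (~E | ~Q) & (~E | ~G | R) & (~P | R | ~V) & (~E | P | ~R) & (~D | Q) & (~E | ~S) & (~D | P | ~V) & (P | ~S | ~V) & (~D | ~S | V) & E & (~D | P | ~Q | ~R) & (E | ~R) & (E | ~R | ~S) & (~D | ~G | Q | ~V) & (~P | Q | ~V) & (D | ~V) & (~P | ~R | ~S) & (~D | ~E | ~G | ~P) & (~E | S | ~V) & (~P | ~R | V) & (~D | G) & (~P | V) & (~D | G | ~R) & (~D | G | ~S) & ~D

P = False, R = False, V = False, G = False, Q = False, S = False, E = True, D = False

Unit clause (E) forces E = True.
Unit clause (~D) forces D = False.
In (~E | ~Q) only ~Q is left, so Q = False.
In (~E | ~S) only ~S is left, so S = False.
In (D | ~V) only ~V is left, so V = False.
In (~P | V) only ~P is left, so P = False.
In (~E | P | ~R) only ~R is left, so R = False.
In (~E | ~G | R) only ~G is left, so G = False.
All clauses satisfied.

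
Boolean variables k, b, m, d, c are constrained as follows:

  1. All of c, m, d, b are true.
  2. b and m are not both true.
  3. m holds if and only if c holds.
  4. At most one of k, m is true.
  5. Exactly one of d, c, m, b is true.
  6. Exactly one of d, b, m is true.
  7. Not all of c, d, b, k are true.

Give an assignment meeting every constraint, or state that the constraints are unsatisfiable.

Case b = True:
  (1) forces c = True.
  Constraint (5) is violated (c=T, b=T) — contradiction.
Case b = False:
  Constraint (1) is violated (b=F) — contradiction.
Both cases fail — unsatisfiable.

Unsatisfiable — no assignment works.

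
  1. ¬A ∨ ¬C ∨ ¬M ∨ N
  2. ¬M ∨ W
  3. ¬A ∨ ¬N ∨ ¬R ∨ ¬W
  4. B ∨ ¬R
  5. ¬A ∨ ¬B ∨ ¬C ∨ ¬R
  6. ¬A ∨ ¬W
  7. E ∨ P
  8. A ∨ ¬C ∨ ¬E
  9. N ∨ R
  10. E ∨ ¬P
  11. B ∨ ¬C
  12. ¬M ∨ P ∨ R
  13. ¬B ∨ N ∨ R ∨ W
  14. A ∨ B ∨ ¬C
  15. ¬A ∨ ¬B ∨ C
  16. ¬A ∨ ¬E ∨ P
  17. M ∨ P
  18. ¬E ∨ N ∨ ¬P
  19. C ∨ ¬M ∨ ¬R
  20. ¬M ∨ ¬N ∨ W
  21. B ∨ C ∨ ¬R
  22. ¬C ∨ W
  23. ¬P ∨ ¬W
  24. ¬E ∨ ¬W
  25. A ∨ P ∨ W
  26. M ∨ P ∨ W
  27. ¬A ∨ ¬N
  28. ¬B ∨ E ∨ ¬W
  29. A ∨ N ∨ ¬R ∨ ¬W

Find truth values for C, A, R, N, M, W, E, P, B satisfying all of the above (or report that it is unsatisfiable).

C: False, A: False, R: False, N: True, M: False, W: False, E: True, P: True, B: True

Try C = True:
  (B ∨ ¬C) forces B = True.
  (¬C ∨ W) forces W = True.
  (¬A ∨ ¬W) forces A = False.
  (A ∨ ¬C ∨ ¬E) forces E = False.
  clause (¬B ∨ E ∨ ¬W) is falsified — backtrack.
So C = False.
Set A = False.
Set R = False.
  then (N ∨ R) forces N = True.
Set M = False.
  then (M ∨ P) forces P = True.
  then (¬P ∨ ¬W) forces W = False.
  then (E ∨ ¬P) forces E = True.
Set B = True.
All clauses satisfied.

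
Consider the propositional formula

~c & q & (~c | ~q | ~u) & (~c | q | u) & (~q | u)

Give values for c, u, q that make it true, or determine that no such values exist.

Unit clause (~c) forces c = False.
Unit clause (q) forces q = True.
In (~q | u) only u is left, so u = True.
Check each clause:
  (~c): ~c holds.
  (q): q holds.
  (~c | ~q | ~u): ~c holds.
  (~c | q | u): ~c holds.
  (~q | u): u holds.
All clauses satisfied.

c = False, u = True, q = True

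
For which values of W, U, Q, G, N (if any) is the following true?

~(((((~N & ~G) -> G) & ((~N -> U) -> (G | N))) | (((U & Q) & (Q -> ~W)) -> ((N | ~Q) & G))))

W = False, U = True, Q = True, G = False, N = False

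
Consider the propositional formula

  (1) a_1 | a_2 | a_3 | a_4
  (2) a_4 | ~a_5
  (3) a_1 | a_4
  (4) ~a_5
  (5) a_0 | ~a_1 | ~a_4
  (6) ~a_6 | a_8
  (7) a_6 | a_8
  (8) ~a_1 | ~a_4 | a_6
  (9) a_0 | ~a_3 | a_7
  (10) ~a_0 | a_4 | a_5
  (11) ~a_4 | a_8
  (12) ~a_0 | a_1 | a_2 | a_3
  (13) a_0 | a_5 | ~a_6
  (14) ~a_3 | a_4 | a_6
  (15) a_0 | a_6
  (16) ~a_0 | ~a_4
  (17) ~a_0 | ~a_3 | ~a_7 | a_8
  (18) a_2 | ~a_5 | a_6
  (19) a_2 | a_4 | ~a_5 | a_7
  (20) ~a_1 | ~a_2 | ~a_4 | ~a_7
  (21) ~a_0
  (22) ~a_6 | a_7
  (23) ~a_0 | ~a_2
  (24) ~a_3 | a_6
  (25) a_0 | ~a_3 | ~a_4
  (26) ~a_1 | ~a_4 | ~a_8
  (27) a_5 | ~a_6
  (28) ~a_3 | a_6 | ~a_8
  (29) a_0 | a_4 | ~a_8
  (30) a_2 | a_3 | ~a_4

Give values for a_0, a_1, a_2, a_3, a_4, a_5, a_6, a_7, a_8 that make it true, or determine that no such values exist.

Case a_0 = True:
  Clause (~a_0) is falsified — contradiction.
Case a_0 = False:
  (~a_5) forces a_5 = False.
  (a_0 | a_5 | ~a_6) forces a_6 = False.
  Clause (a_0 | a_6) is falsified — contradiction.
Both cases fail, so the formula is unsatisfiable.

Unsatisfiable — no assignment works.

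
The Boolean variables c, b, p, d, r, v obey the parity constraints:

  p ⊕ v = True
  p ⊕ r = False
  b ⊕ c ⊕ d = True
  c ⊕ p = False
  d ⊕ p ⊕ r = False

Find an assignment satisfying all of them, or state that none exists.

c=F, b=T, p=F, d=F, r=F, v=T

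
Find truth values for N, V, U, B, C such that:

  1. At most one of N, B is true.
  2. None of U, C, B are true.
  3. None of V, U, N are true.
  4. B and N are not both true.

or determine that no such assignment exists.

N = False; V = False; U = False; B = False; C = False

  (1) {N, B}: 0 true — at most one ✓
  (2) {U, C, B}: 0 true — none ✓
  (3) {V, U, N}: 0 true — none ✓
  (4) B=F, N=F — not both ✓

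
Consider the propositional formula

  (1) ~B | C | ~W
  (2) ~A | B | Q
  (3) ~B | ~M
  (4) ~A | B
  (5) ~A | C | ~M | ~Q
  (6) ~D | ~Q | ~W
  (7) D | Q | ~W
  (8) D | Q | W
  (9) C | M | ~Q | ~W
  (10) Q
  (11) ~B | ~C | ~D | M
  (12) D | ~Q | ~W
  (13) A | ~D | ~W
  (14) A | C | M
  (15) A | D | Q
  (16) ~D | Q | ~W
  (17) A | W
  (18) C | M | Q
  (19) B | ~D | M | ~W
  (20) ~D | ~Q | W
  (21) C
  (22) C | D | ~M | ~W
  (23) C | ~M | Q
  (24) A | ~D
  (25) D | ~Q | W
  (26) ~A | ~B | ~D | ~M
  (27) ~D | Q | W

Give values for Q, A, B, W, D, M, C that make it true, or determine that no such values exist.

Unsatisfiable — no assignment works.

Case D = True:
  (Q) forces Q = True.
  (~D | ~Q | ~W) forces W = False.
  Clause (~D | ~Q | W) is falsified — contradiction.
Case D = False:
  (Q) forces Q = True.
  (D | ~Q | ~W) forces W = False.
  Clause (D | ~Q | W) is falsified — contradiction.
Both cases fail, so the formula is unsatisfiable.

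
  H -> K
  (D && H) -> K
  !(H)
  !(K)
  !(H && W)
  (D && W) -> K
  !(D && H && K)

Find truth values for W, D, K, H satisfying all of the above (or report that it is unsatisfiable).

W: False; D: False; K: False; H: False

Unit clause (!H) forces H = False.
Unit clause (!K) forces K = False.
Set W = False.
Set D = False.
All clauses satisfied.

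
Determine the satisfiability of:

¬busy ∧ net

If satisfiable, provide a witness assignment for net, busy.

net=T; busy=F

  ¬busy = True
Both conjuncts True, so the formula holds.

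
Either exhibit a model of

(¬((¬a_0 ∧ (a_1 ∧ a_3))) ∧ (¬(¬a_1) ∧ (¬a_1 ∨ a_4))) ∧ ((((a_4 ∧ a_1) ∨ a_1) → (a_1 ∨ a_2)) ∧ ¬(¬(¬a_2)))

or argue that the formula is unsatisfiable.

a_0 = False, a_1 = True, a_2 = False, a_3 = False, a_4 = True

  ¬((¬a_0 ∧ (a_1 ∧ a_3))) ∧ (¬(¬a_1) ∧ (¬a_1 ∨ a_4)) = True
    ¬((¬a_0 ∧ (a_1 ∧ a_3))) = True
      ¬a_0 ∧ (a_1 ∧ a_3) = False
        ¬a_0 = True
        a_1 ∧ a_3 = False
    ¬(¬a_1) ∧ (¬a_1 ∨ a_4) = True
      ¬(¬a_1) = True
        ¬a_1 = False
      ¬a_1 ∨ a_4 = True
        ¬a_1 = False
  (((a_4 ∧ a_1) ∨ a_1) → (a_1 ∨ a_2)) ∧ ¬(¬(¬a_2)) = True
    ((a_4 ∧ a_1) ∨ a_1) → (a_1 ∨ a_2) = True
      (a_4 ∧ a_1) ∨ a_1 = True
        a_4 ∧ a_1 = True
      a_1 ∨ a_2 = True
    ¬(¬(¬a_2)) = True
      ¬(¬a_2) = False
        ¬a_2 = True
Both conjuncts True, so the formula holds.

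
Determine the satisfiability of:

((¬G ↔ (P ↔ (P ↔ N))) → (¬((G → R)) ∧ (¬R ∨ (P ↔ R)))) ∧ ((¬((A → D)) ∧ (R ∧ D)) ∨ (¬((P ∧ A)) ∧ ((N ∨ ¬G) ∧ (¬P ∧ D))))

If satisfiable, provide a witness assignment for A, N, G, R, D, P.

A = True, N = False, G = False, R = True, D = True, P = False

  (¬G ↔ (P ↔ (P ↔ N))) → (¬((G → R)) ∧ (¬R ∨ (P ↔ R))) = True
    ¬G ↔ (P ↔ (P ↔ N)) = False
      ¬G = True
      P ↔ (P ↔ N) = False
        P ↔ N = True
    ¬((G → R)) ∧ (¬R ∨ (P ↔ R)) = False
      ¬((G → R)) = False
        G → R = True
      ¬R ∨ (P ↔ R) = False
        ¬R = False
        P ↔ R = False
  (¬((A → D)) ∧ (R ∧ D)) ∨ (¬((P ∧ A)) ∧ ((N ∨ ¬G) ∧ (¬P ∧ D))) = True
    ¬((A → D)) ∧ (R ∧ D) = False
      ¬((A → D)) = False
        A → D = True
      R ∧ D = True
    ¬((P ∧ A)) ∧ ((N ∨ ¬G) ∧ (¬P ∧ D)) = True
      ¬((P ∧ A)) = True
        P ∧ A = False
      (N ∨ ¬G) ∧ (¬P ∧ D) = True
        N ∨ ¬G = True
          ¬G = True
        ¬P ∧ D = True
          ¬P = True
Both conjuncts True, so the formula holds.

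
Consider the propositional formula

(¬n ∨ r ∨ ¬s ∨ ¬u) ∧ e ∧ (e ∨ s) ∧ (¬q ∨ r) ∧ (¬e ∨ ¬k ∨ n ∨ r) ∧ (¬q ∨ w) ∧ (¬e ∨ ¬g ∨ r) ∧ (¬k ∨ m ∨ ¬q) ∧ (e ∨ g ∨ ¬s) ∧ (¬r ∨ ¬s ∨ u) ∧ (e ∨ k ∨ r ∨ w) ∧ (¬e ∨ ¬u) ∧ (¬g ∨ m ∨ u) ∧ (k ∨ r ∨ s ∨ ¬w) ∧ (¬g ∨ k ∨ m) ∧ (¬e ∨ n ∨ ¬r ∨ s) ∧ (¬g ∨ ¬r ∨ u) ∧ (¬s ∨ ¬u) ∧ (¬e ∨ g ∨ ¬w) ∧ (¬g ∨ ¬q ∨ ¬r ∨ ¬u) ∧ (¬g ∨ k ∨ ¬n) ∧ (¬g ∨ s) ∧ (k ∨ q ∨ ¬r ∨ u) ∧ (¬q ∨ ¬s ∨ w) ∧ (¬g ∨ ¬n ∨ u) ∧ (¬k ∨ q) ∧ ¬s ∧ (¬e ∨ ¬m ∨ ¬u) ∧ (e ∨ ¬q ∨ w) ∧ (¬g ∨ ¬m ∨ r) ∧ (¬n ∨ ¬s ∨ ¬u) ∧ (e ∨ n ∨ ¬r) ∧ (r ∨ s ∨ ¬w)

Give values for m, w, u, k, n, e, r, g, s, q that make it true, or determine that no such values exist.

Unit clause (e) forces e = True.
In (¬e ∨ ¬u) only ¬u is left, so u = False.
Unit clause (¬s) forces s = False.
In (¬g ∨ s) only ¬g is left, so g = False.
In (¬e ∨ g ∨ ¬w) only ¬w is left, so w = False.
In (¬q ∨ w) only ¬q is left, so q = False.
In (¬k ∨ q) only ¬k is left, so k = False.
In (k ∨ q ∨ ¬r ∨ u) only ¬r is left, so r = False.
Set m = True.
Set n = True.
All clauses satisfied.

m=T, w=F, u=F, k=F, n=T, e=T, r=F, g=F, s=F, q=F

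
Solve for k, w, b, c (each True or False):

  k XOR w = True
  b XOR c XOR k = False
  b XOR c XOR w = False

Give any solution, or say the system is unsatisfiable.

The formula is unsatisfiable.

Adding constraints 1, 2, 3 mod 2: every variable appears an even number of times on the left, so the left side is 0.
But the right sides sum to 1 (mod 2). 0 ≠ 1 — the system is inconsistent.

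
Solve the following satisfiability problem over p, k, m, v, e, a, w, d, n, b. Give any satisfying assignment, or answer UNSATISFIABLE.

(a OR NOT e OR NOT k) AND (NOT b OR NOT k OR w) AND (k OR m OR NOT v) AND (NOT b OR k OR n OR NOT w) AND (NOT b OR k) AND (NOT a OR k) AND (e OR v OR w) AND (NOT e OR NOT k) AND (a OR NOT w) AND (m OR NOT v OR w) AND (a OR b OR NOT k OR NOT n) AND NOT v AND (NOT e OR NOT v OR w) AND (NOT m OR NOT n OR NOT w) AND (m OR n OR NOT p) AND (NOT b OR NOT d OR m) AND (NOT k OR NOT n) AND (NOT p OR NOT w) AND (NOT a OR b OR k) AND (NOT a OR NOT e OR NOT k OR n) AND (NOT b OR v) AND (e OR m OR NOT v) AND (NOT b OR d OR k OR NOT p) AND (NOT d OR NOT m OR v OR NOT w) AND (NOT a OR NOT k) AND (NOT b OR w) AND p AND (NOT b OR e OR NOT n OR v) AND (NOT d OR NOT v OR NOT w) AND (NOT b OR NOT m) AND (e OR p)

Unit clause (NOT v) forces v = False.
In (NOT b OR v) only NOT b is left, so b = False.
Unit clause (p) forces p = True.
In (NOT p OR NOT w) only NOT w is left, so w = False.
In (e OR v OR w) only e is left, so e = True.
In (NOT e OR NOT k) only NOT k is left, so k = False.
In (NOT a OR b OR k) only NOT a is left, so a = False.
Set m = False.
  then (m OR n OR NOT p) forces n = True.
Set d = True.
All clauses satisfied.

p=T, k=F, m=F, v=F, e=T, a=F, w=F, d=T, n=T, b=F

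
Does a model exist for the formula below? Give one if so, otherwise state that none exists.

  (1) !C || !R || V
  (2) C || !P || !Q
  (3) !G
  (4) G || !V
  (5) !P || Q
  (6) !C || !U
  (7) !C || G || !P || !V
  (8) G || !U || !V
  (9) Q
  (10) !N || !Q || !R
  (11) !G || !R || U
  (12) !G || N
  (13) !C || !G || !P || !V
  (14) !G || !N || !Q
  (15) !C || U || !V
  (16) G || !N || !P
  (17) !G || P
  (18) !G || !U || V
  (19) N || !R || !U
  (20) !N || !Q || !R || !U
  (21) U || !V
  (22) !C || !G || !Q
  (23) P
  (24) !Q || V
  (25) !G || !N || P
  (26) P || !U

UNSATISFIABLE

Case Q = True:
  (!G) forces G = False.
  (G || !V) forces V = False.
  Clause (!Q || V) is falsified — contradiction.
Case Q = False:
  Clause (Q) is falsified — contradiction.
Both cases fail, so the formula is unsatisfiable.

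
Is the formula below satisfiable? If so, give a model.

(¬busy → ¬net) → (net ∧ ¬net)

busy = False, net = True

  (¬busy → ¬net) → (net ∧ ¬net) = True
    ¬busy → ¬net = False
      ¬busy = True
      ¬net = False
    net ∧ ¬net = False
      ¬net = False
The formula evaluates to True.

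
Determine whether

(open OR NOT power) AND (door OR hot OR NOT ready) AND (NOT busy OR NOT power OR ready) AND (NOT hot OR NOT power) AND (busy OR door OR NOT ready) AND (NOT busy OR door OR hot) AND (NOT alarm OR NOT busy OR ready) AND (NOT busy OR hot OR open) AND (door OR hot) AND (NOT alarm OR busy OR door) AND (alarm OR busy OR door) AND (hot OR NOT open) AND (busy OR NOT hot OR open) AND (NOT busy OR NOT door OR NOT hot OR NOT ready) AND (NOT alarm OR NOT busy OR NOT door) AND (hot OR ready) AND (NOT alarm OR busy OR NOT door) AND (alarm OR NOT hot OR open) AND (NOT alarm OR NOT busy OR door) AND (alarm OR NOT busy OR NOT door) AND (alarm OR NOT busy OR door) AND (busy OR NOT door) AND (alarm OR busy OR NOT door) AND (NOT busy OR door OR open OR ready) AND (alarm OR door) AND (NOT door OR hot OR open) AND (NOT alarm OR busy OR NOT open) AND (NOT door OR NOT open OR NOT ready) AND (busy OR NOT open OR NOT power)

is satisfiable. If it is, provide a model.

Unsatisfiable — no assignment works.

Case door = True:
  (busy OR NOT door) forces busy = True.
  (NOT alarm OR NOT busy OR NOT door) forces alarm = False.
  Clause (alarm OR NOT busy OR NOT door) is falsified — contradiction.
Case door = False:
  (door OR hot) forces hot = True.
  (NOT hot OR NOT power) forces power = False.
  (alarm OR door) forces alarm = True.
  (NOT alarm OR busy OR door) forces busy = True.
  Clause (NOT alarm OR NOT busy OR door) is falsified — contradiction.
Both cases fail, so the formula is unsatisfiable.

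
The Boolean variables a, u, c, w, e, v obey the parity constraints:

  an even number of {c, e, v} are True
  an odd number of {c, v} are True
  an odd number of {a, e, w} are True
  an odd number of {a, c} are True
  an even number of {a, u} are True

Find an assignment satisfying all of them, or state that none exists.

a=F; u=F; c=T; w=F; e=T; v=F

{c, e, v}: 2 true → even ✓
{c, v}: 1 true → odd ✓
{a, e, w}: 1 true → odd ✓
{a, c}: 1 true → odd ✓
{a, u}: 0 true → even ✓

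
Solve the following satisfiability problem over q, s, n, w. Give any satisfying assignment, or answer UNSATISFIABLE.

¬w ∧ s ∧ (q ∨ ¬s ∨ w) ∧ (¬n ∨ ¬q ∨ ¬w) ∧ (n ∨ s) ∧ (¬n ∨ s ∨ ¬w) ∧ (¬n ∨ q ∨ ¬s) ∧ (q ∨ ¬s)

q=T, s=T, n=F, w=F

Unit clause (¬w) forces w = False.
Unit clause (s) forces s = True.
In (q ∨ ¬s ∨ w) only q is left, so q = True.
Set n = False.
All clauses satisfied.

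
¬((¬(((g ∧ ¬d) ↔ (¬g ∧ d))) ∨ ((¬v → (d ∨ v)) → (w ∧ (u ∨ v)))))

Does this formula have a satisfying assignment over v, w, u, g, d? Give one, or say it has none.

v: True, w: False, u: False, g: False, d: False

  ¬((¬(((g ∧ ¬d) ↔ (¬g ∧ d))) ∨ ((¬v → (d ∨ v)) → (w ∧ (u ∨ v))))) = True
    ¬(((g ∧ ¬d) ↔ (¬g ∧ d))) ∨ ((¬v → (d ∨ v)) → (w ∧ (u ∨ v))) = False
      ¬(((g ∧ ¬d) ↔ (¬g ∧ d))) = False
        (g ∧ ¬d) ↔ (¬g ∧ d) = True
          g ∧ ¬d = False
            ¬d = True
          ¬g ∧ d = False
            ¬g = True
      (¬v → (d ∨ v)) → (w ∧ (u ∨ v)) = False
        ¬v → (d ∨ v) = True
          ¬v = False
          d ∨ v = True
        w ∧ (u ∨ v) = False
          u ∨ v = True
The formula evaluates to True.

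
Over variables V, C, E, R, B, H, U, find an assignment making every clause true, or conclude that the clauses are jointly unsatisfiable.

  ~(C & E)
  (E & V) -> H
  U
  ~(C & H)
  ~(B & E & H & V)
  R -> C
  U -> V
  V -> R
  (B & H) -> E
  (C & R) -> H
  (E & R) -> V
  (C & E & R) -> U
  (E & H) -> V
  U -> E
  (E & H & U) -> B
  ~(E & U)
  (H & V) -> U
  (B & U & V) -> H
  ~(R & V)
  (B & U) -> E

Unsatisfiable — no assignment works.

Case U = True:
  (E | ~U) forces E = True.
  Clause (~E | ~U) is falsified — contradiction.
Case U = False:
  Clause (U) is falsified — contradiction.
Both cases fail, so the formula is unsatisfiable.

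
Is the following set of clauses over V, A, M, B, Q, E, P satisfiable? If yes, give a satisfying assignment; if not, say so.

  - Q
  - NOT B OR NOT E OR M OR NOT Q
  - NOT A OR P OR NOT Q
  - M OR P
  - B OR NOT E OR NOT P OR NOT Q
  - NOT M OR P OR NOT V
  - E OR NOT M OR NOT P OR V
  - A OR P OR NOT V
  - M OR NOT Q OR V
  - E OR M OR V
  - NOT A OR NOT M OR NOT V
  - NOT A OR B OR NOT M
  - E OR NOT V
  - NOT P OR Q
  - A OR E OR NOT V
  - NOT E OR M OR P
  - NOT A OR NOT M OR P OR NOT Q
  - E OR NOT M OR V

V = False, A = False, M = True, B = False, Q = True, E = True, P = False

Unit clause (Q) forces Q = True.
Set V = False.
  then (M OR NOT Q OR V) forces M = True.
  then (E OR NOT M OR V) forces E = True.
Set A = False.
Set B = False.
  then (B OR NOT E OR NOT P OR NOT Q) forces P = False.
All clauses satisfied.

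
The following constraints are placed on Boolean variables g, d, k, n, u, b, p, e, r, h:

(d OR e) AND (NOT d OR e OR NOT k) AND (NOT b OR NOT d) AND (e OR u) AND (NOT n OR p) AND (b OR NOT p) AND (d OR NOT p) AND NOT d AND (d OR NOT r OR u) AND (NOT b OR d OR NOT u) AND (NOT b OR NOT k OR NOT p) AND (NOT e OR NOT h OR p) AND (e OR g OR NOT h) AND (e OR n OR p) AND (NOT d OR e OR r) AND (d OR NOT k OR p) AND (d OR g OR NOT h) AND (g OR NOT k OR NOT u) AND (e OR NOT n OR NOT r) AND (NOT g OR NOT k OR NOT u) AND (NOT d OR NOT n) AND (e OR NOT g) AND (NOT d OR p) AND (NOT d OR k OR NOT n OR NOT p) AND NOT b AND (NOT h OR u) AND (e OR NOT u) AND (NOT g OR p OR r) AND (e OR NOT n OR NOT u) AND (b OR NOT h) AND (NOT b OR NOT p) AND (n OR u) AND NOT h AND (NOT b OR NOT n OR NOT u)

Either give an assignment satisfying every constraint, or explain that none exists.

Unit clause (NOT d) forces d = False.
Unit clause (NOT b) forces b = False.
In (b OR NOT h) only NOT h is left, so h = False.
In (d OR e) only e is left, so e = True.
In (b OR NOT p) only NOT p is left, so p = False.
In (d OR NOT k OR p) only NOT k is left, so k = False.
In (NOT n OR p) only NOT n is left, so n = False.
In (n OR u) only u is left, so u = True.
Set g = True.
  then (NOT g OR p OR r) forces r = True.
All clauses satisfied.

g: True, d: False, k: False, n: False, u: True, b: False, p: False, e: True, r: True, h: False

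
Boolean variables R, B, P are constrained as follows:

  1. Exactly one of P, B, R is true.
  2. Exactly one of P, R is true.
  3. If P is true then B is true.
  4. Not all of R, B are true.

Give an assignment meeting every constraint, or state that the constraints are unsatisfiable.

R=T; B=F; P=F

  (1) {P, B, R}: 1 true — exactly one ✓
  (2) {P, R}: 1 true — exactly one ✓
  (3) P=F ⇒ B: vacuous ✓
  (4) {R, B}: 1/2 true — not all ✓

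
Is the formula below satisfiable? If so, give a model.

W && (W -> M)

W=T, M=T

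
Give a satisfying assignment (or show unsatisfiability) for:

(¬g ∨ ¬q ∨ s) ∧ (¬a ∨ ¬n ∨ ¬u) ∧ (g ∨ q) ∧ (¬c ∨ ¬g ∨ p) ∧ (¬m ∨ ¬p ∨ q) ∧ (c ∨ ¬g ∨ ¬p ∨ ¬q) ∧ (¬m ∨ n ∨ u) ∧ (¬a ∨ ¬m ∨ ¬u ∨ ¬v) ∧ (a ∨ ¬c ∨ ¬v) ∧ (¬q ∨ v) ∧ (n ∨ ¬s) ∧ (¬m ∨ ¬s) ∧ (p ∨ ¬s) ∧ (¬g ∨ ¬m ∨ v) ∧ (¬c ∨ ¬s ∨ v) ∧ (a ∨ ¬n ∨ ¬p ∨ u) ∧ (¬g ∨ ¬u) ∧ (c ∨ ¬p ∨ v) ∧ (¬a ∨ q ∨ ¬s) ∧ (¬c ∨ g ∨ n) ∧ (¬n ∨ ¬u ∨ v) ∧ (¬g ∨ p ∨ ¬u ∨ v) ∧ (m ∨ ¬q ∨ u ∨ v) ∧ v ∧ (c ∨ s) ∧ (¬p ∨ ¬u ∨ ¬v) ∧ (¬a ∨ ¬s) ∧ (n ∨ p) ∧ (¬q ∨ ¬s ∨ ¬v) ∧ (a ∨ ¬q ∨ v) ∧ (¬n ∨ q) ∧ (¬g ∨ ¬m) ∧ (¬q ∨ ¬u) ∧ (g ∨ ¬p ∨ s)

Unit clause (v) forces v = True.
Set s = False.
  then (c ∨ s) forces c = True.
  then (a ∨ ¬c ∨ ¬v) forces a = True.
Try u = True:
  (¬a ∨ ¬n ∨ ¬u) forces n = False.
  (¬a ∨ ¬m ∨ ¬u ∨ ¬v) forces m = False.
  (¬g ∨ ¬u) forces g = False.
  clause (¬c ∨ g ∨ n) is falsified — backtrack.
So u = False.
Set g = False.
  then (g ∨ q) forces q = True.
  then (¬c ∨ g ∨ n) forces n = True.
  then (g ∨ ¬p ∨ s) forces p = False.
Set m = False.
All clauses satisfied.

s: False; a: True; u: False; g: False; p: False; n: True; q: True; v: True; m: False; c: True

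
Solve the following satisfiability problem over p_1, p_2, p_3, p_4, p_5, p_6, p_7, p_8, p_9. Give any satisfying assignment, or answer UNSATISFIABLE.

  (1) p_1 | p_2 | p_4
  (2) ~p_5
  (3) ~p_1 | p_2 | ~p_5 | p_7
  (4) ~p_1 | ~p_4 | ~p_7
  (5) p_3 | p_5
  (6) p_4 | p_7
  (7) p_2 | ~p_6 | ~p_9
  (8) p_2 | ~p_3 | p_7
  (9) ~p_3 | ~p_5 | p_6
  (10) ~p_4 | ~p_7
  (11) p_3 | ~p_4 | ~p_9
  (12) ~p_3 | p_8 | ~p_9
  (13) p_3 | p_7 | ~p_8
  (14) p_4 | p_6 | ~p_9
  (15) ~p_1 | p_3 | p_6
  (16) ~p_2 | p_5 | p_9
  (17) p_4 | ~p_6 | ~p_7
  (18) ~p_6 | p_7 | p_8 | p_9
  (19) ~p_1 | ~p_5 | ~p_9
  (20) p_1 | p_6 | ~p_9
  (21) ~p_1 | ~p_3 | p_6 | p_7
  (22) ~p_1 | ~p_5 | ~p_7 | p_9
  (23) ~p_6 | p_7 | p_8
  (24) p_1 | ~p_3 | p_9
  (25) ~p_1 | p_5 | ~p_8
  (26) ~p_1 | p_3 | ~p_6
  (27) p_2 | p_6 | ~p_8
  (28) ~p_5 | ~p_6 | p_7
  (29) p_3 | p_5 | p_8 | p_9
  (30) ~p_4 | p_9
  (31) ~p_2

p_1=T, p_2=F, p_3=T, p_4=F, p_5=F, p_6=F, p_7=T, p_8=F, p_9=F

Unit clause (~p_5) forces p_5 = False.
In (p_3 | p_5) only p_3 is left, so p_3 = True.
Unit clause (~p_2) forces p_2 = False.
In (p_2 | ~p_3 | p_7) only p_7 is left, so p_7 = True.
In (~p_4 | ~p_7) only ~p_4 is left, so p_4 = False.
In (p_4 | ~p_6 | ~p_7) only ~p_6 is left, so p_6 = False.
In (p_2 | p_6 | ~p_8) only ~p_8 is left, so p_8 = False.
In (p_1 | p_2 | p_4) only p_1 is left, so p_1 = True.
In (~p_3 | p_8 | ~p_9) only ~p_9 is left, so p_9 = False.
All clauses satisfied.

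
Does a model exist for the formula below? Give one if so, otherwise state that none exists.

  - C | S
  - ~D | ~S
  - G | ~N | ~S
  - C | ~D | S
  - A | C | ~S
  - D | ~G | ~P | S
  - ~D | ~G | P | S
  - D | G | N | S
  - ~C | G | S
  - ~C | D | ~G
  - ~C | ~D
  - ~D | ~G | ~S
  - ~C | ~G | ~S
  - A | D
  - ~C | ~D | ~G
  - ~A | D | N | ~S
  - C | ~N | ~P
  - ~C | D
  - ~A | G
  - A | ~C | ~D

G = True; A = True; N = True; D = False; P = False; C = False; S = True

Set G = True.
Try A = False:
  (A | D) forces D = True.
  (~D | ~S) forces S = False.
  (C | S) forces C = True.
  clause (~C | ~D) is falsified — backtrack.
So A = True.
Set N = True.
Set D = False.
  then (~C | D | ~G) forces C = False.
  then (C | ~N | ~P) forces P = False.
  then (C | S) forces S = True.
All clauses satisfied.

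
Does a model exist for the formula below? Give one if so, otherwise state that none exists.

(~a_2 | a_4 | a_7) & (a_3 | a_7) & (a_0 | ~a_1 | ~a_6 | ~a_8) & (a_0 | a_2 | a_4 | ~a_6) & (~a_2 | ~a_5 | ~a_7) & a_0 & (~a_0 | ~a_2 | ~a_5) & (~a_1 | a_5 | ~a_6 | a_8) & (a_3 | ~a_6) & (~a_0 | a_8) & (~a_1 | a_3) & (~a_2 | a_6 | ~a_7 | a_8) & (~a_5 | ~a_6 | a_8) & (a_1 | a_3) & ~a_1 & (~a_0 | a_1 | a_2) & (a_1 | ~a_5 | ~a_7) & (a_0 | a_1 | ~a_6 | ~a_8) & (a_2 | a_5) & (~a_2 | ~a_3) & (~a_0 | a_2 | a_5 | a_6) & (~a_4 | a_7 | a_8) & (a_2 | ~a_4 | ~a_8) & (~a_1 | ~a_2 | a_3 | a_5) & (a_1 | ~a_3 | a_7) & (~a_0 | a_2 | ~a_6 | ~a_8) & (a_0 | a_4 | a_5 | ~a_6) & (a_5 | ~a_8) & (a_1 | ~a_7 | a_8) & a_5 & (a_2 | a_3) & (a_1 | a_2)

Case a_0 = True:
  (~a_0 | a_8) forces a_8 = True.
  (~a_1) forces a_1 = False.
  (a_1 | a_3) forces a_3 = True.
  (~a_0 | a_1 | a_2) forces a_2 = True.
  Clause (~a_2 | ~a_3) is falsified — contradiction.
Case a_0 = False:
  Clause (a_0) is falsified — contradiction.
Both cases fail, so the formula is unsatisfiable.

The formula is unsatisfiable.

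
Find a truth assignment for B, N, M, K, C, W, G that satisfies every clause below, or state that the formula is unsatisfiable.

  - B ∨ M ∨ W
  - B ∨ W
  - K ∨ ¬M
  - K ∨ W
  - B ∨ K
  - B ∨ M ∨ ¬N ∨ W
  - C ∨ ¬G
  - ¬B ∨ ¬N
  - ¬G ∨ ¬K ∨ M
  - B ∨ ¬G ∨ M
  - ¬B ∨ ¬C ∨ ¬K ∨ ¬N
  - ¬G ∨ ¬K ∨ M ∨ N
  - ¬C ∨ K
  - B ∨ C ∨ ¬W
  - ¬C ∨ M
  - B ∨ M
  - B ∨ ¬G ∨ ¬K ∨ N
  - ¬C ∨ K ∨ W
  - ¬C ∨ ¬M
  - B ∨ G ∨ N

Try B = False:
  (B ∨ W) forces W = True.
  (B ∨ K) forces K = True.
  (B ∨ C ∨ ¬W) forces C = True.
  (¬C ∨ M) forces M = True.
  clause (¬C ∨ ¬M) is falsified — backtrack.
So B = True.
  then (¬B ∨ ¬N) forces N = False.
Set M = False.
  then (¬C ∨ M) forces C = False.
  then (C ∨ ¬G) forces G = False.
Set K = False.
  then (K ∨ W) forces W = True.
All clauses satisfied.

B = True; N = False; M = False; K = False; C = False; W = True; G = False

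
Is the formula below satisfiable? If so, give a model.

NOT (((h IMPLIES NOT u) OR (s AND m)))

u = True, m = True, s = False, h = True

  NOT (((h IMPLIES NOT u) OR (s AND m))) = True
    (h IMPLIES NOT u) OR (s AND m) = False
      h IMPLIES NOT u = False
        NOT u = False
      s AND m = False
The formula evaluates to True.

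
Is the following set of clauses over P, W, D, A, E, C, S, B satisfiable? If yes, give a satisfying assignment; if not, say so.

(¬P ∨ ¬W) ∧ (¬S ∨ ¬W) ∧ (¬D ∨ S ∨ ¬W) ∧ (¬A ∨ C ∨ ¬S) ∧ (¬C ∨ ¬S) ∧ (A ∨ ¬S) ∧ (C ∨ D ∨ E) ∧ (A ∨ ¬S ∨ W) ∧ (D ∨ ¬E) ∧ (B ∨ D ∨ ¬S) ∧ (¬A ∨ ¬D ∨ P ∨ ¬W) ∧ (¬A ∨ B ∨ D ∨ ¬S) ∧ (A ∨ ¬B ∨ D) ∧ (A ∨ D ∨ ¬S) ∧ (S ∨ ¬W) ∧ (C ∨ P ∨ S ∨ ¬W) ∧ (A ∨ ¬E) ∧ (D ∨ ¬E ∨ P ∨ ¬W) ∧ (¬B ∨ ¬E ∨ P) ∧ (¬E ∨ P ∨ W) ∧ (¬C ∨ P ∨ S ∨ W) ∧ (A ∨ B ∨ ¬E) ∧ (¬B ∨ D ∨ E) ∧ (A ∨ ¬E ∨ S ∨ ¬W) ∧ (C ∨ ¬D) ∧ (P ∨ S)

P = True, W = False, D = False, A = False, E = False, C = True, S = False, B = False

Try P = False:
  (P ∨ S) forces S = True.
  (¬S ∨ ¬W) forces W = False.
  (¬C ∨ ¬S) forces C = False.
  (¬A ∨ C ∨ ¬S) forces A = False.
  clause (A ∨ ¬S) is falsified — backtrack.
So P = True.
  then (¬P ∨ ¬W) forces W = False.
Set D = False.
  then (D ∨ ¬E) forces E = False.
  then (¬B ∨ D ∨ E) forces B = False.
  then (C ∨ D ∨ E) forces C = True.
  then (B ∨ D ∨ ¬S) forces S = False.
Set A = False.
All clauses satisfied.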